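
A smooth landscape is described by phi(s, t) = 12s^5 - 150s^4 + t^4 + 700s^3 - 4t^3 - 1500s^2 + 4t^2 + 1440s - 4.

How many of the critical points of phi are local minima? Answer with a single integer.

phi separates as a function of s plus a function of t, so ∇phi=0 decouples.
∂phi/∂s = 60(s - 4)(s - 3)(s - 2)(s - 1) = 0 at s ∈ {1, 2, 3, 4}; ∂phi/∂t = 4t(t - 2)(t - 1) = 0 at t ∈ {0, 1, 2}.
The Hessian is diagonal: diag(phi_ss, phi_tt). Second derivatives: phi_ss(1)=-360, phi_ss(2)=120, phi_ss(3)=-120, phi_ss(4)=360; phi_tt(0)=8, phi_tt(1)=-4, phi_tt(2)=8.
Local minima occur where both diagonal entries positive: (2, 0), (2, 2), (4, 0), (4, 2). Count: 4.

4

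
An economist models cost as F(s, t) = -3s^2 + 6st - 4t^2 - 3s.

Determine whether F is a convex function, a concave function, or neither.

concave

F is quadratic, so its Hessian is the constant matrix H = [[-6, 6], [6, -8]].
det(H) = 12, tr(H) = -14.
det(H) > 0 and tr(H) < 0, so H is negative definite everywhere: concave.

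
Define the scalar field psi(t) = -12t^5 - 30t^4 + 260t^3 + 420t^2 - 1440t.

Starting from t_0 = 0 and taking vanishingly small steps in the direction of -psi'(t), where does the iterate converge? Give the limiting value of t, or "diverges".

1

psi'(t) = -60(t - 3)(t - 1)(t + 2)(t + 4), so psi'(0) = -1440.
Gradient descent moves in the -psi' direction, i.e. t is increasing.
The nearest critical point in that direction is t = 1, where psi'' = 1800 > 0 (a local minimum). The iterate converges there.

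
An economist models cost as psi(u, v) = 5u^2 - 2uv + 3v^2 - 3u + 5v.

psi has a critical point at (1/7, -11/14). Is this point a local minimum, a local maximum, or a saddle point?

The Hessian of psi is constant: H = [[10, -2], [-2, 6]].
det(H) = 10·6 − (-2)² = 56.
det(H) > 0 and tr(H) = 16 > 0, so H is positive definite and the point is a local minimum.

local minimum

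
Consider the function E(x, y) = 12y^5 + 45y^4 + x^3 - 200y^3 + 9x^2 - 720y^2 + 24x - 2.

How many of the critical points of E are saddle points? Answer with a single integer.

4

E separates as a function of x plus a function of y, so ∇E=0 decouples.
∂E/∂x = 3(x + 2)(x + 4) = 0 at x ∈ {-4, -2}; ∂E/∂y = 60y(y - 3)(y + 2)(y + 4) = 0 at y ∈ {-4, -2, 0, 3}.
The Hessian is diagonal: diag(E_xx, E_yy). Second derivatives: E_xx(-4)=-6, E_xx(-2)=6; E_yy(-4)=-3360, E_yy(-2)=1200, E_yy(0)=-1440, E_yy(3)=6300.
Saddle points occur where the two diagonal entries have opposite signs: (-4, -2), (-4, 3), (-2, -4), (-2, 0). Count: 4.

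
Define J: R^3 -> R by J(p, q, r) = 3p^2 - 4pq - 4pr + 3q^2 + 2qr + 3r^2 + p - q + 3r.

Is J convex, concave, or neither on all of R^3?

J is quadratic, so its Hessian is the constant matrix H = [[6, -4, -4], [-4, 6, 2], [-4, 2, 6]].
Leading principal minors: 6, 20, 64.
All positive ⇒ H ≻ 0 ⇒ convex.

convex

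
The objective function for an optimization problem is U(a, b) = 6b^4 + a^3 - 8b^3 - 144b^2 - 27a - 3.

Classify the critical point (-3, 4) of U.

The mixed partial ∂²U/∂a∂b is 0, so the Hessian at any point is diag(U_aa, U_bb) = diag(6a, 24(3b^2 - 2b - 12)).
At (-3, 4): H = diag(-18, 672).
The eigenvalues have opposite signs, so H is indefinite: a saddle point.

saddle point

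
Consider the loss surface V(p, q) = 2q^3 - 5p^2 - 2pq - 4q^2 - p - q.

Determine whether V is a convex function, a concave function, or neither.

neither

The term 2q^3 is cubic, so the Hessian is not constant.
∂²V/∂q² = 12q - 8, which takes both signs as q varies (negative for sufficiently negative q). A diagonal entry of the Hessian changing sign means the Hessian is neither positive- nor negative-semidefinite on all of R^2.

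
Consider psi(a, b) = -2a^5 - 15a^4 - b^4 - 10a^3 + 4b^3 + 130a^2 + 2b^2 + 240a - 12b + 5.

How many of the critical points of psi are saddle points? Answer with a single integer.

psi separates as a function of a plus a function of b, so ∇psi=0 decouples.
∂psi/∂a = -10(a - 2)(a + 1)(a + 3)(a + 4) = 0 at a ∈ {-4, -3, -1, 2}; ∂psi/∂b = -4(b - 3)(b - 1)(b + 1) = 0 at b ∈ {-1, 1, 3}.
The Hessian is diagonal: diag(psi_aa, psi_bb). Second derivatives: psi_aa(-4)=180, psi_aa(-3)=-100, psi_aa(-1)=180, psi_aa(2)=-900; psi_bb(-1)=-32, psi_bb(1)=16, psi_bb(3)=-32.
Saddle points occur where the two diagonal entries have opposite signs: (-4, -1), (-4, 3), (-3, 1), (-1, -1), (-1, 3), (2, 1). Count: 6.

6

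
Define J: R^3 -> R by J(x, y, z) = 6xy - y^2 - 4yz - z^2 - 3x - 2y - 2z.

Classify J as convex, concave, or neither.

J is quadratic, so its Hessian is the constant matrix H = [[0, 6, 0], [6, -2, -4], [0, -4, -2]].
Leading principal minors: 0, -36, 72.
Neither pattern holds ⇒ H is indefinite ⇒ neither convex nor concave.

neither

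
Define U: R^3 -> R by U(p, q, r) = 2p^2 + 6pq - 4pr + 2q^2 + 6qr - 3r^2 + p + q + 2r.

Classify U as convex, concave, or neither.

neither

U is quadratic, so its Hessian is the constant matrix H = [[4, 6, -4], [6, 4, 6], [-4, 6, -6]].
Leading principal minors: 4, -20, -376.
Neither pattern holds ⇒ H is indefinite ⇒ neither convex nor concave.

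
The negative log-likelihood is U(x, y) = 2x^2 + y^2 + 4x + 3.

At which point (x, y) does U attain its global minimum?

U(x,y) separates as P(x) + Q(y) + 3, so its minimum is min P + min Q + 3.
P'(x) = 4x + 4 vanishes at x ∈ {-1}; Q'(y) = 2y vanishes at y ∈ {0}.
Local minima of P (where P''>0): P(-1)=-2. Local minima of Q: Q(0)=0.
So the global minimum of U is P(-1) + Q(0) + 3 = -2 + 0 + 3 = 1, attained at (-1, 0).

(-1, 0)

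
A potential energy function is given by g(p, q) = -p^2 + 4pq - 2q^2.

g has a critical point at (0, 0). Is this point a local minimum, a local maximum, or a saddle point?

The Hessian of g is constant: H = [[-2, 4], [4, -4]].
det(H) = (-2)·(-4) − 4² = -8.
Since det(H) < 0, H is indefinite and the critical point is a saddle point.

saddle point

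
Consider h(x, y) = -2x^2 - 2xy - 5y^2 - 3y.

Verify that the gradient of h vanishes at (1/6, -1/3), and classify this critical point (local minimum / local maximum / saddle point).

∇h = (-4x - 2y, -2x - 10y - 3); substituting (1/6, -1/3) gives ∇h = (0, 0), so (1/6, -1/3) is indeed a critical point.
The Hessian of h is constant: H = [[-4, -2], [-2, -10]].
det(H) = (-4)·(-10) − (-2)² = 36.
det(H) > 0 and tr(H) = -14 < 0, so H is negative definite and the point is a local maximum.

local maximum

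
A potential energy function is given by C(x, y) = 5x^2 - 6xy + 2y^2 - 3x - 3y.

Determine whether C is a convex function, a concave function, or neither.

C is quadratic, so its Hessian is the constant matrix H = [[10, -6], [-6, 4]].
det(H) = 4, tr(H) = 14.
det(H) > 0 and tr(H) > 0, so H is positive definite everywhere: convex.

convex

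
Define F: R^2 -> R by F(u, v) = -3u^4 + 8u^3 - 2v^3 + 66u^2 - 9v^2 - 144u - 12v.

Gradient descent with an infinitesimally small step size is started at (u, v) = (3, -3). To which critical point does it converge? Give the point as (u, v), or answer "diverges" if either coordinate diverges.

F is separable, so gradient descent decouples: u follows -∂F/∂u, v follows -∂F/∂v.
∂F/∂u = -12(u - 4)(u - 1)(u + 3); at u=3 this is 144, so u decreases.
∂F/∂v = -6(v + 1)(v + 2); at v=-3 this is -12, so v increases.
u converges to its nearest critical value 1 (a local min of the u-part); v converges to -2. The iterate converges to (1, -2).

(1, -2)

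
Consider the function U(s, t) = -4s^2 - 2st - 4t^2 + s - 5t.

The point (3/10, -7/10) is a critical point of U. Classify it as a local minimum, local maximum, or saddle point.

The Hessian of U is constant: H = [[-8, -2], [-2, -8]].
det(H) = (-8)·(-8) − (-2)² = 60.
det(H) > 0 and tr(H) = -16 < 0, so H is negative definite and the point is a local maximum.

local maximum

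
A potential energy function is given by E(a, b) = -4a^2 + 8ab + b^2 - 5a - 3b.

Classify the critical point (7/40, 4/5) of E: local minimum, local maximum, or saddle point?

saddle point

The Hessian of E is constant: H = [[-8, 8], [8, 2]].
det(H) = (-8)·2 − 8² = -80.
Since det(H) < 0, H is indefinite and the critical point is a saddle point.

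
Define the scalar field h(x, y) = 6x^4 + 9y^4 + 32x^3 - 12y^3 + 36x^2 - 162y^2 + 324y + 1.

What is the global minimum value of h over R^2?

h(x,y) separates as P(x) + Q(y) + 1, so its minimum is min P + min Q + 1.
P'(x) = 24x(x + 1)(x + 3) vanishes at x ∈ {-3, -1, 0}; Q'(y) = 36(y - 3)(y - 1)(y + 3) vanishes at y ∈ {-3, 1, 3}.
Local minima of P (where P''>0): P(-3)=-54, P(0)=0. Local minima of Q: Q(-3)=-1377, Q(3)=-81.
So the global minimum of h is P(-3) + Q(-3) + 1 = -54 − 1377 + 1 = -1430, attained at (-3, -3).

-1430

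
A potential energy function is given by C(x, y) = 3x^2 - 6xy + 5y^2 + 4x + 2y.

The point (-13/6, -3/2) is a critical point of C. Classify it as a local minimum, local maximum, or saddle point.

local minimum

The Hessian of C is constant: H = [[6, -6], [-6, 10]].
det(H) = 6·10 − (-6)² = 24.
det(H) > 0 and tr(H) = 16 > 0, so H is positive definite and the point is a local minimum.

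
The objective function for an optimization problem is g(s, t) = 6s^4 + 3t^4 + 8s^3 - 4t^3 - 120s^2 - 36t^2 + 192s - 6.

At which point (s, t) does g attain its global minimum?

g(s,t) separates as P(s) + Q(t) − 6, so its minimum is min P + min Q − 6.
P'(s) = 24(s - 2)(s - 1)(s + 4) vanishes at s ∈ {-4, 1, 2}; Q'(t) = 12t(t - 3)(t + 2) vanishes at t ∈ {-2, 0, 3}.
Local minima of P (where P''>0): P(-4)=-1664, P(2)=64. Local minima of Q: Q(-2)=-64, Q(3)=-189.
So the global minimum of g is P(-4) + Q(3) − 6 = -1664 − 189 − 6 = -1859, attained at (-4, 3).

(-4, 3)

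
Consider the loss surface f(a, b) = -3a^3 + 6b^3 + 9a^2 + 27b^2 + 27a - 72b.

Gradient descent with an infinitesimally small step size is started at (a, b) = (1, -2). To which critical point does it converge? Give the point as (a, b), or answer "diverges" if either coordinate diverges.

f is separable, so gradient descent decouples: a follows -∂f/∂a, b follows -∂f/∂b.
∂f/∂a = -9(a - 3)(a + 1); at a=1 this is 36, so a decreases.
∂f/∂b = 18(b - 1)(b + 4); at b=-2 this is -108, so b increases.
a converges to its nearest critical value -1 (a local min of the a-part); b converges to 1. The iterate converges to (-1, 1).

(-1, 1)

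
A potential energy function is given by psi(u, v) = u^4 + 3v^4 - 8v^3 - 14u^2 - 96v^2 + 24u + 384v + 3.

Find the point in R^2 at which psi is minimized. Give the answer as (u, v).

(-3, -4)

psi(u,v) separates as P(u) + Q(v) + 3, so its minimum is min P + min Q + 3.
P'(u) = 4(u - 2)(u - 1)(u + 3) vanishes at u ∈ {-3, 1, 2}; Q'(v) = 12(v - 4)(v - 2)(v + 4) vanishes at v ∈ {-4, 2, 4}.
Local minima of P (where P''>0): P(-3)=-117, P(2)=8. Local minima of Q: Q(-4)=-1792, Q(4)=256.
So the global minimum of psi is P(-3) + Q(-4) + 3 = -117 − 1792 + 3 = -1906, attained at (-3, -4).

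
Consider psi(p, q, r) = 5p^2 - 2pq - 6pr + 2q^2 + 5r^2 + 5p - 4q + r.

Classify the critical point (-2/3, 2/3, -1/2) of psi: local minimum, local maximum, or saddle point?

local minimum

The Hessian is constant: H = [[10, -2, -6], [-2, 4, 0], [-6, 0, 10]].
Leading principal minors: Δ₁ = 10, Δ₂ = 36, Δ₃ = 216.
All leading minors are positive, so H is positive definite: a local minimum.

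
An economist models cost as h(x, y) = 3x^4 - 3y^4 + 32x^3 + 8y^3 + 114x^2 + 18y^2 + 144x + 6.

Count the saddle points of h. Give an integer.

h separates as a function of x plus a function of y, so ∇h=0 decouples.
∂h/∂x = 12(x + 1)(x + 3)(x + 4) = 0 at x ∈ {-4, -3, -1}; ∂h/∂y = -12y(y - 3)(y + 1) = 0 at y ∈ {-1, 0, 3}.
The Hessian is diagonal: diag(h_xx, h_yy). Second derivatives: h_xx(-4)=36, h_xx(-3)=-24, h_xx(-1)=72; h_yy(-1)=-48, h_yy(0)=36, h_yy(3)=-144.
Saddle points occur where the two diagonal entries have opposite signs: (-4, -1), (-4, 3), (-3, 0), (-1, -1), (-1, 3). Count: 5.

5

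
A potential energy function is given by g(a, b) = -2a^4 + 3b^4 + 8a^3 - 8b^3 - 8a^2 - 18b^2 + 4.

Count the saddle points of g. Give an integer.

g separates as a function of a plus a function of b, so ∇g=0 decouples.
∂g/∂a = -8a(a - 2)(a - 1) = 0 at a ∈ {0, 1, 2}; ∂g/∂b = 12b(b - 3)(b + 1) = 0 at b ∈ {-1, 0, 3}.
The Hessian is diagonal: diag(g_aa, g_bb). Second derivatives: g_aa(0)=-16, g_aa(1)=8, g_aa(2)=-16; g_bb(-1)=48, g_bb(0)=-36, g_bb(3)=144.
Saddle points occur where the two diagonal entries have opposite signs: (0, -1), (0, 3), (1, 0), (2, -1), (2, 3). Count: 5.

5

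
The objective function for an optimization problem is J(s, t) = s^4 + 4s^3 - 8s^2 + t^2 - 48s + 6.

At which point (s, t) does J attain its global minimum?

J(s,t) separates as P(s) + Q(t) + 6, so its minimum is min P + min Q + 6.
P'(s) = 4(s - 2)(s + 2)(s + 3) vanishes at s ∈ {-3, -2, 2}; Q'(t) = 2t vanishes at t ∈ {0}.
Local minima of P (where P''>0): P(-3)=45, P(2)=-80. Local minima of Q: Q(0)=0.
So the global minimum of J is P(2) + Q(0) + 6 = -80 + 0 + 6 = -74, attained at (2, 0).

(2, 0)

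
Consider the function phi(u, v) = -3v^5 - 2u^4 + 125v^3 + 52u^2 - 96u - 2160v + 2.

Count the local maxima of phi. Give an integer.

phi separates as a function of u plus a function of v, so ∇phi=0 decouples.
∂phi/∂u = -8(u - 3)(u - 1)(u + 4) = 0 at u ∈ {-4, 1, 3}; ∂phi/∂v = -15(v - 4)(v - 3)(v + 3)(v + 4) = 0 at v ∈ {-4, -3, 3, 4}.
The Hessian is diagonal: diag(phi_uu, phi_vv). Second derivatives: phi_uu(-4)=-280, phi_uu(1)=80, phi_uu(3)=-112; phi_vv(-4)=840, phi_vv(-3)=-630, phi_vv(3)=630, phi_vv(4)=-840.
Local maxima occur where both diagonal entries negative: (-4, -3), (-4, 4), (3, -3), (3, 4). Count: 4.

4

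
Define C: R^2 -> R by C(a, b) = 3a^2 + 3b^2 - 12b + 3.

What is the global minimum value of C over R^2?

-9

C(a,b) separates as P(a) + Q(b) + 3, so its minimum is min P + min Q + 3.
P'(a) = 6a vanishes at a ∈ {0}; Q'(b) = 6b - 12 vanishes at b ∈ {2}.
Local minima of P (where P''>0): P(0)=0. Local minima of Q: Q(2)=-12.
So the global minimum of C is P(0) + Q(2) + 3 = 0 − 12 + 3 = -9, attained at (0, 2).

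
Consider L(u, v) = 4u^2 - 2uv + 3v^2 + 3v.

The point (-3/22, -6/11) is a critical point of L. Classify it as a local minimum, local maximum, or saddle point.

local minimum

The Hessian of L is constant: H = [[8, -2], [-2, 6]].
det(H) = 8·6 − (-2)² = 44.
det(H) > 0 and tr(H) = 14 > 0, so H is positive definite and the point is a local minimum.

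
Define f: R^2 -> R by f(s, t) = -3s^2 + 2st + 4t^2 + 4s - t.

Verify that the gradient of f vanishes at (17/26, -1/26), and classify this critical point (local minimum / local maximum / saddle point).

∇f = (-6s + 2t + 4, 2s + 8t - 1); substituting (17/26, -1/26) gives ∇f = (0, 0), so (17/26, -1/26) is indeed a critical point.
The Hessian of f is constant: H = [[-6, 2], [2, 8]].
det(H) = (-6)·8 − 2² = -52.
Since det(H) < 0, H is indefinite and the critical point is a saddle point.

saddle point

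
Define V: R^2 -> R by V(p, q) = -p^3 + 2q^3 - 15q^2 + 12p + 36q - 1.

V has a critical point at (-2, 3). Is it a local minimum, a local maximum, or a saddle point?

local minimum

The mixed partial ∂²V/∂p∂q is 0, so the Hessian at any point is diag(V_pp, V_qq) = diag(-6p, 6(2q - 5)).
At (-2, 3): H = diag(12, 6).
Both eigenvalues are positive, so H is positive definite: a local minimum.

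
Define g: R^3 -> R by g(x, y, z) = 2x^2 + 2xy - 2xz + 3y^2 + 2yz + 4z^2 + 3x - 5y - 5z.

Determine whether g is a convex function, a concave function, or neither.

convex

g is quadratic, so its Hessian is the constant matrix H = [[4, 2, -2], [2, 6, 2], [-2, 2, 8]].
Leading principal minors: 4, 20, 104.
All positive ⇒ H ≻ 0 ⇒ convex.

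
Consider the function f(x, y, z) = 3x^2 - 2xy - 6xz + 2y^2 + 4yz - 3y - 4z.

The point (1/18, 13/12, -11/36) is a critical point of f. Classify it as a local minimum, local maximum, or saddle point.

The Hessian is constant: H = [[6, -2, -6], [-2, 4, 4], [-6, 4, 0]].
Leading principal minors: Δ₁ = 6, Δ₂ = 20, Δ₃ = -144.
The minors fit neither the all-positive nor the alternating-sign pattern, so H is indefinite: a saddle point.

saddle point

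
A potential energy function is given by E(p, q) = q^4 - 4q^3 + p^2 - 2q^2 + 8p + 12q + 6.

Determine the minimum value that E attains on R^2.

-19

E(p,q) separates as A(p) + B(q) + 6, so its minimum is min A + min B + 6.
A'(p) = 2p + 8 vanishes at p ∈ {-4}; B'(q) = 4(q - 3)(q - 1)(q + 1) vanishes at q ∈ {-1, 1, 3}.
Local minima of A (where A''>0): A(-4)=-16. Local minima of B: B(-1)=-9, B(3)=-9.
So the global minimum of E is A(-4) + B(-1) + 6 = -16 − 9 + 6 = -19, attained at (-4, -1).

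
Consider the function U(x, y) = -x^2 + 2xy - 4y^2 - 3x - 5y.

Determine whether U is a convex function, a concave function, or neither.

U is quadratic, so its Hessian is the constant matrix H = [[-2, 2], [2, -8]].
det(H) = 12, tr(H) = -10.
det(H) > 0 and tr(H) < 0, so H is negative definite everywhere: concave.

concave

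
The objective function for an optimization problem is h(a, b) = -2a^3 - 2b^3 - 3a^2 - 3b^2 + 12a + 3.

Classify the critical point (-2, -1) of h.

The mixed partial ∂²h/∂a∂b is 0, so the Hessian at any point is diag(h_aa, h_bb) = diag(-6(2a + 1), -6(2b + 1)).
At (-2, -1): H = diag(18, 6).
Both eigenvalues are positive, so H is positive definite: a local minimum.

local minimum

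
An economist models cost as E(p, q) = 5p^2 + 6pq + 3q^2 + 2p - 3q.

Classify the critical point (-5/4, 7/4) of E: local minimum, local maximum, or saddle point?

local minimum

The Hessian of E is constant: H = [[10, 6], [6, 6]].
det(H) = 10·6 − 6² = 24.
det(H) > 0 and tr(H) = 16 > 0, so H is positive definite and the point is a local minimum.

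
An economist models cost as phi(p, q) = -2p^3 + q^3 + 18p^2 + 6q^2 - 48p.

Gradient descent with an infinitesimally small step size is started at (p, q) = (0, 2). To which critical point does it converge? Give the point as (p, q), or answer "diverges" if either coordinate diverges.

(2, 0)

phi is separable, so gradient descent decouples: p follows -∂phi/∂p, q follows -∂phi/∂q.
∂phi/∂p = -6(p - 4)(p - 2); at p=0 this is -48, so p increases.
∂phi/∂q = 3q(q + 4); at q=2 this is 36, so q decreases.
p converges to its nearest critical value 2 (a local min of the p-part); q converges to 0. The iterate converges to (2, 0).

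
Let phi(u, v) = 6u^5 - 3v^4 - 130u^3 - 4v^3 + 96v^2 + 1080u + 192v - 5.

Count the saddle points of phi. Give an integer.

6

phi separates as a function of u plus a function of v, so ∇phi=0 decouples.
∂phi/∂u = 30(u - 3)(u - 2)(u + 2)(u + 3) = 0 at u ∈ {-3, -2, 2, 3}; ∂phi/∂v = -12(v - 4)(v + 1)(v + 4) = 0 at v ∈ {-4, -1, 4}.
The Hessian is diagonal: diag(phi_uu, phi_vv). Second derivatives: phi_uu(-3)=-900, phi_uu(-2)=600, phi_uu(2)=-600, phi_uu(3)=900; phi_vv(-4)=-288, phi_vv(-1)=180, phi_vv(4)=-480.
Saddle points occur where the two diagonal entries have opposite signs: (-3, -1), (-2, -4), (-2, 4), (2, -1), (3, -4), (3, 4). Count: 6.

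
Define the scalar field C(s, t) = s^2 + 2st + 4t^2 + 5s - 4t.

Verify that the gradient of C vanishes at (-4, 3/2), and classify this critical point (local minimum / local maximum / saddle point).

∇C = (2s + 2t + 5, 2s + 8t - 4); substituting (-4, 3/2) gives ∇C = (0, 0), so (-4, 3/2) is indeed a critical point.
The Hessian of C is constant: H = [[2, 2], [2, 8]].
det(H) = 2·8 − 2² = 12.
det(H) > 0 and tr(H) = 10 > 0, so H is positive definite and the point is a local minimum.

local minimum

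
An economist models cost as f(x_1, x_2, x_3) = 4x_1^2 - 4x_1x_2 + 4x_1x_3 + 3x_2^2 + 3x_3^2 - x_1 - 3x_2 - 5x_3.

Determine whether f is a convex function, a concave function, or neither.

f is quadratic, so its Hessian is the constant matrix H = [[8, -4, 4], [-4, 6, 0], [4, 0, 6]].
Leading principal minors: 8, 32, 96.
All positive ⇒ H ≻ 0 ⇒ convex.

convex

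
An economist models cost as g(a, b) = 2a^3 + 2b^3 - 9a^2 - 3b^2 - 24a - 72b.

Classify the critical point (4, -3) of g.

The mixed partial ∂²g/∂a∂b is 0, so the Hessian at any point is diag(g_aa, g_bb) = diag(6(2a - 3), 6(2b - 1)).
At (4, -3): H = diag(30, -42).
The eigenvalues have opposite signs, so H is indefinite: a saddle point.

saddle point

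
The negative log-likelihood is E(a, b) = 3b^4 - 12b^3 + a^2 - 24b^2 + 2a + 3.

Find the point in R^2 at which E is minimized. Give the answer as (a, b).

(-1, 4)

E(a,b) separates as P(a) + Q(b) + 3, so its minimum is min P + min Q + 3.
P'(a) = 2a + 2 vanishes at a ∈ {-1}; Q'(b) = 12b(b - 4)(b + 1) vanishes at b ∈ {-1, 0, 4}.
Local minima of P (where P''>0): P(-1)=-1. Local minima of Q: Q(-1)=-9, Q(4)=-384.
So the global minimum of E is P(-1) + Q(4) + 3 = -1 − 384 + 3 = -382, attained at (-1, 4).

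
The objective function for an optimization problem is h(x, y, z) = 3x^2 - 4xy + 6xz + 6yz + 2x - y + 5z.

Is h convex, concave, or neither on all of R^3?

h is quadratic, so its Hessian is the constant matrix H = [[6, -4, 6], [-4, 0, 6], [6, 6, 0]].
Leading principal minors: 6, -16, -504.
Neither pattern holds ⇒ H is indefinite ⇒ neither convex nor concave.

neither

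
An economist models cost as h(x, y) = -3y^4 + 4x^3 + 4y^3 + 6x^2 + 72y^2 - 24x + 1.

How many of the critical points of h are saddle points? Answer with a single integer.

h separates as a function of x plus a function of y, so ∇h=0 decouples.
∂h/∂x = 12(x - 1)(x + 2) = 0 at x ∈ {-2, 1}; ∂h/∂y = -12y(y - 4)(y + 3) = 0 at y ∈ {-3, 0, 4}.
The Hessian is diagonal: diag(h_xx, h_yy). Second derivatives: h_xx(-2)=-36, h_xx(1)=36; h_yy(-3)=-252, h_yy(0)=144, h_yy(4)=-336.
Saddle points occur where the two diagonal entries have opposite signs: (-2, 0), (1, -3), (1, 4). Count: 3.

3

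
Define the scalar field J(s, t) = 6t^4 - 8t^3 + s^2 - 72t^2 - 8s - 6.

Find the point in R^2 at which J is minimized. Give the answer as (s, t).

J(s,t) separates as P(s) + Q(t) − 6, so its minimum is min P + min Q − 6.
P'(s) = 2s - 8 vanishes at s ∈ {4}; Q'(t) = 24t(t - 3)(t + 2) vanishes at t ∈ {-2, 0, 3}.
Local minima of P (where P''>0): P(4)=-16. Local minima of Q: Q(-2)=-128, Q(3)=-378.
So the global minimum of J is P(4) + Q(3) − 6 = -16 − 378 − 6 = -400, attained at (4, 3).

(4, 3)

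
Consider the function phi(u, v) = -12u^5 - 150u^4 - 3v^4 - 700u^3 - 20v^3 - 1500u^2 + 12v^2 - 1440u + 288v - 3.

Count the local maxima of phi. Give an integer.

4

phi separates as a function of u plus a function of v, so ∇phi=0 decouples.
∂phi/∂u = -60(u + 1)(u + 2)(u + 3)(u + 4) = 0 at u ∈ {-4, -3, -2, -1}; ∂phi/∂v = -12(v - 2)(v + 3)(v + 4) = 0 at v ∈ {-4, -3, 2}.
The Hessian is diagonal: diag(phi_uu, phi_vv). Second derivatives: phi_uu(-4)=360, phi_uu(-3)=-120, phi_uu(-2)=120, phi_uu(-1)=-360; phi_vv(-4)=-72, phi_vv(-3)=60, phi_vv(2)=-360.
Local maxima occur where both diagonal entries negative: (-3, -4), (-3, 2), (-1, -4), (-1, 2). Count: 4.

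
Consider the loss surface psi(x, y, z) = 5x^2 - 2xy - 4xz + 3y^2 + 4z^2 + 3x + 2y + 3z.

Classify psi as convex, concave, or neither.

psi is quadratic, so its Hessian is the constant matrix H = [[10, -2, -4], [-2, 6, 0], [-4, 0, 8]].
Leading principal minors: 10, 56, 352.
All positive ⇒ H ≻ 0 ⇒ convex.

convex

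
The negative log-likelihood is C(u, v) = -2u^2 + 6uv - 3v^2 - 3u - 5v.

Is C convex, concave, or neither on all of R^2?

C is quadratic, so its Hessian is the constant matrix H = [[-4, 6], [6, -6]].
det(H) = -12, tr(H) = -10.
det(H) < 0, so H is indefinite: neither convex nor concave.

neither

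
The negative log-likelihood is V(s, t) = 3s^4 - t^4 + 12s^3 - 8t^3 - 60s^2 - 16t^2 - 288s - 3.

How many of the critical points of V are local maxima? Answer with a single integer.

2

V separates as a function of s plus a function of t, so ∇V=0 decouples.
∂V/∂s = 12(s - 3)(s + 2)(s + 4) = 0 at s ∈ {-4, -2, 3}; ∂V/∂t = -4t(t + 2)(t + 4) = 0 at t ∈ {-4, -2, 0}.
The Hessian is diagonal: diag(V_ss, V_tt). Second derivatives: V_ss(-4)=168, V_ss(-2)=-120, V_ss(3)=420; V_tt(-4)=-32, V_tt(-2)=16, V_tt(0)=-32.
Local maxima occur where both diagonal entries negative: (-2, -4), (-2, 0). Count: 2.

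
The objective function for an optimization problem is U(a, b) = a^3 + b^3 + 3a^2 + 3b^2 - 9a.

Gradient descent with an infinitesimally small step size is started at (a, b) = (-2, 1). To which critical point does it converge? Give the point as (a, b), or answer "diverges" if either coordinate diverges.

U is separable, so gradient descent decouples: a follows -∂U/∂a, b follows -∂U/∂b.
∂U/∂a = 3(a - 1)(a + 3); at a=-2 this is -9, so a increases.
∂U/∂b = 3b(b + 2); at b=1 this is 9, so b decreases.
a converges to its nearest critical value 1 (a local min of the a-part); b converges to 0. The iterate converges to (1, 0).

(1, 0)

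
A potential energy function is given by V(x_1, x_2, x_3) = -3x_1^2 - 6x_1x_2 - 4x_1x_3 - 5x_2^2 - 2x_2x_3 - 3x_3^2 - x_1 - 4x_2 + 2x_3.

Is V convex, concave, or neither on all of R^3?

V is quadratic, so its Hessian is the constant matrix H = [[-6, -6, -4], [-6, -10, -2], [-4, -2, -6]].
Leading principal minors: -6, 24, -56.
Signs alternate −, +, − ⇒ H ≺ 0 ⇒ concave.

concave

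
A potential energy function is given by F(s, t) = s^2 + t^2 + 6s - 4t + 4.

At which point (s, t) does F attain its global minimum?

(-3, 2)

F(s,t) separates as P(s) + Q(t) + 4, so its minimum is min P + min Q + 4.
P'(s) = 2s + 6 vanishes at s ∈ {-3}; Q'(t) = 2(t - 2) vanishes at t ∈ {2}.
Local minima of P (where P''>0): P(-3)=-9. Local minima of Q: Q(2)=-4.
So the global minimum of F is P(-3) + Q(2) + 4 = -9 − 4 + 4 = -9, attained at (-3, 2).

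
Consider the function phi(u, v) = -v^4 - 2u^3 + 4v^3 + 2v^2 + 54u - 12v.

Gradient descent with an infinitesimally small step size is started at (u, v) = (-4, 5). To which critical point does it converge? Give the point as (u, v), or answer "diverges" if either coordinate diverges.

phi is separable, so gradient descent decouples: u follows -∂phi/∂u, v follows -∂phi/∂v.
∂phi/∂u = -6(u - 3)(u + 3); at u=-4 this is -42, so u increases.
∂phi/∂v = -4(v - 3)(v - 1)(v + 1); at v=5 this is -192, so v increases.
The v-coordinate has no critical point in that direction and runs off to infinity.

diverges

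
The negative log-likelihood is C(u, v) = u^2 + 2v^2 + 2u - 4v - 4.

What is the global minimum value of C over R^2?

C(u,v) separates as P(u) + Q(v) − 4, so its minimum is min P + min Q − 4.
P'(u) = 2u + 2 vanishes at u ∈ {-1}; Q'(v) = 4v - 4 vanishes at v ∈ {1}.
Local minima of P (where P''>0): P(-1)=-1. Local minima of Q: Q(1)=-2.
So the global minimum of C is P(-1) + Q(1) − 4 = -1 − 2 − 4 = -7, attained at (-1, 1).

-7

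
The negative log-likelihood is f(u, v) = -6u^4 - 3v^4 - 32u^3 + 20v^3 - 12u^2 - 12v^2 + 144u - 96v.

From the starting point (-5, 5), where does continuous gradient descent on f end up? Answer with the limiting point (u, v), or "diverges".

f is separable, so gradient descent decouples: u follows -∂f/∂u, v follows -∂f/∂v.
∂f/∂u = -24(u - 1)(u + 2)(u + 3); at u=-5 this is 864, so u decreases.
∂f/∂v = -12(v - 4)(v - 2)(v + 1); at v=5 this is -216, so v increases.
The u-coordinate has no critical point in that direction and runs off to infinity.

diverges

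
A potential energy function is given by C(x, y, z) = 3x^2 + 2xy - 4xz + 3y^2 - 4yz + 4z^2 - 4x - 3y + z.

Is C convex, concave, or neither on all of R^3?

convex

C is quadratic, so its Hessian is the constant matrix H = [[6, 2, -4], [2, 6, -4], [-4, -4, 8]].
Leading principal minors: 6, 32, 128.
All positive ⇒ H ≻ 0 ⇒ convex.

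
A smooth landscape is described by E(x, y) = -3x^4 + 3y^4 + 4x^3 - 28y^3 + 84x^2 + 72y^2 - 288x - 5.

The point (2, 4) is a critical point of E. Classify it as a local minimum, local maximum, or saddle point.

The mixed partial ∂²E/∂x∂y is 0, so the Hessian at any point is diag(E_xx, E_yy) = diag(12(-3x^2 + 2x + 14), 12(3y^2 - 14y + 12)).
At (2, 4): H = diag(72, 48).
Both eigenvalues are positive, so H is positive definite: a local minimum.

local minimum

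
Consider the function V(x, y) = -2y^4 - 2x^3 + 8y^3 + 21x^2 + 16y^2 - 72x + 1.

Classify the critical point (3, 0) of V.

local minimum

The mixed partial ∂²V/∂x∂y is 0, so the Hessian at any point is diag(V_xx, V_yy) = diag(6(-2x + 7), 8(-3y^2 + 6y + 4)).
At (3, 0): H = diag(6, 32).
Both eigenvalues are positive, so H is positive definite: a local minimum.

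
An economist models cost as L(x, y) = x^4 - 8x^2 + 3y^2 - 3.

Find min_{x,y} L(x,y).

-19

L(x,y) separates as P(x) + Q(y) − 3, so its minimum is min P + min Q − 3.
P'(x) = 4x(x - 2)(x + 2) vanishes at x ∈ {-2, 0, 2}; Q'(y) = 6y vanishes at y ∈ {0}.
Local minima of P (where P''>0): P(-2)=-16, P(2)=-16. Local minima of Q: Q(0)=0.
So the global minimum of L is P(-2) + Q(0) − 3 = -16 + 0 − 3 = -19, attained at (-2, 0).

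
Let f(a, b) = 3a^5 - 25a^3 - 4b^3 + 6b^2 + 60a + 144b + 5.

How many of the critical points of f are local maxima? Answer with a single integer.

f separates as a function of a plus a function of b, so ∇f=0 decouples.
∂f/∂a = 15(a - 2)(a - 1)(a + 1)(a + 2) = 0 at a ∈ {-2, -1, 1, 2}; ∂f/∂b = -12(b - 4)(b + 3) = 0 at b ∈ {-3, 4}.
The Hessian is diagonal: diag(f_aa, f_bb). Second derivatives: f_aa(-2)=-180, f_aa(-1)=90, f_aa(1)=-90, f_aa(2)=180; f_bb(-3)=84, f_bb(4)=-84.
Local maxima occur where both diagonal entries negative: (-2, 4), (1, 4). Count: 2.

2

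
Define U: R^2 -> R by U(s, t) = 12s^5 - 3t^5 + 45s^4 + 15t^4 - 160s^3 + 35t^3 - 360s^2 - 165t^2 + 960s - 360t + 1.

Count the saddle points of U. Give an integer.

U separates as a function of s plus a function of t, so ∇U=0 decouples.
∂U/∂s = 60(s - 2)(s - 1)(s + 2)(s + 4) = 0 at s ∈ {-4, -2, 1, 2}; ∂U/∂t = -15(t - 4)(t - 3)(t + 1)(t + 2) = 0 at t ∈ {-2, -1, 3, 4}.
The Hessian is diagonal: diag(U_ss, U_tt). Second derivatives: U_ss(-4)=-3600, U_ss(-2)=1440, U_ss(1)=-900, U_ss(2)=1440; U_tt(-2)=450, U_tt(-1)=-300, U_tt(3)=300, U_tt(4)=-450.
Saddle points occur where the two diagonal entries have opposite signs: (-4, -2), (-4, 3), (-2, -1), (-2, 4), (1, -2), (1, 3), (2, -1), (2, 4). Count: 8.

8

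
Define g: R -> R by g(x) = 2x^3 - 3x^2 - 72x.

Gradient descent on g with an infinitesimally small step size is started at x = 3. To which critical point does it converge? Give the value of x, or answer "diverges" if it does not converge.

g'(x) = 6(x - 4)(x + 3), so g'(3) = -36.
Gradient descent moves in the -g' direction, i.e. x is increasing.
The nearest critical point in that direction is x = 4, where g'' = 42 > 0 (a local minimum). The iterate converges there.

4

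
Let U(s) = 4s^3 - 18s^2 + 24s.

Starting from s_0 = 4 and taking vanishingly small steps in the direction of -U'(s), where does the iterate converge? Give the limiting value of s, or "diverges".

U'(s) = 12(s - 2)(s - 1), so U'(4) = 72.
Gradient descent moves in the -U' direction, i.e. s is decreasing.
The nearest critical point in that direction is s = 2, where U'' = 12 > 0 (a local minimum). The iterate converges there.

2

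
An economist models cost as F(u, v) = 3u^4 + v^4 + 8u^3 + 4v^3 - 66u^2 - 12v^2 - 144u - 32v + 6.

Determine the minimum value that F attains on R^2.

-625

F(u,v) separates as P(u) + Q(v) + 6, so its minimum is min P + min Q + 6.
P'(u) = 12(u - 3)(u + 1)(u + 4) vanishes at u ∈ {-4, -1, 3}; Q'(v) = 4(v - 2)(v + 1)(v + 4) vanishes at v ∈ {-4, -1, 2}.
Local minima of P (where P''>0): P(-4)=-224, P(3)=-567. Local minima of Q: Q(-4)=-64, Q(2)=-64.
So the global minimum of F is P(3) + Q(-4) + 6 = -567 − 64 + 6 = -625, attained at (3, -4).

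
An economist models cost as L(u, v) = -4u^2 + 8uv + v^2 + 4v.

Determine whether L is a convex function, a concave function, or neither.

neither

L is quadratic, so its Hessian is the constant matrix H = [[-8, 8], [8, 2]].
det(H) = -80, tr(H) = -6.
det(H) < 0, so H is indefinite: neither convex nor concave.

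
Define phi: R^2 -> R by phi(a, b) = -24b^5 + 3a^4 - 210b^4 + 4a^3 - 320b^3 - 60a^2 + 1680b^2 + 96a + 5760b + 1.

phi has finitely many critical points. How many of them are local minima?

phi separates as a function of a plus a function of b, so ∇phi=0 decouples.
∂phi/∂a = 12(a - 2)(a - 1)(a + 4) = 0 at a ∈ {-4, 1, 2}; ∂phi/∂b = -120(b - 2)(b + 2)(b + 3)(b + 4) = 0 at b ∈ {-4, -3, -2, 2}.
The Hessian is diagonal: diag(phi_aa, phi_bb). Second derivatives: phi_aa(-4)=360, phi_aa(1)=-60, phi_aa(2)=72; phi_bb(-4)=1440, phi_bb(-3)=-600, phi_bb(-2)=960, phi_bb(2)=-14400.
Local minima occur where both diagonal entries positive: (-4, -4), (-4, -2), (2, -4), (2, -2). Count: 4.

4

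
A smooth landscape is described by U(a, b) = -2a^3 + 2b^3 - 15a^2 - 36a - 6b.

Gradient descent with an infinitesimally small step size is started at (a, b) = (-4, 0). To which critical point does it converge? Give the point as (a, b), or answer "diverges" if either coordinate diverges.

(-3, 1)

U is separable, so gradient descent decouples: a follows -∂U/∂a, b follows -∂U/∂b.
∂U/∂a = -6(a + 2)(a + 3); at a=-4 this is -12, so a increases.
∂U/∂b = 6(b - 1)(b + 1); at b=0 this is -6, so b increases.
a converges to its nearest critical value -3 (a local min of the a-part); b converges to 1. The iterate converges to (-3, 1).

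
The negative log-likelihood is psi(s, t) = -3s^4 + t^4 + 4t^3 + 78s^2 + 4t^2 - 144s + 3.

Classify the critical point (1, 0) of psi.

local minimum

The mixed partial ∂²psi/∂s∂t is 0, so the Hessian at any point is diag(psi_ss, psi_tt) = diag(12(-3s^2 + 13), 4(3t^2 + 6t + 2)).
At (1, 0): H = diag(120, 8).
Both eigenvalues are positive, so H is positive definite: a local minimum.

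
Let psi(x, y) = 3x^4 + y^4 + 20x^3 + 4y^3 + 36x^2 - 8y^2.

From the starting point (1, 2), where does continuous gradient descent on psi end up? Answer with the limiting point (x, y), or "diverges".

psi is separable, so gradient descent decouples: x follows -∂psi/∂x, y follows -∂psi/∂y.
∂psi/∂x = 12x(x + 2)(x + 3); at x=1 this is 144, so x decreases.
∂psi/∂y = 4y(y - 1)(y + 4); at y=2 this is 48, so y decreases.
x converges to its nearest critical value 0 (a local min of the x-part); y converges to 1. The iterate converges to (0, 1).

(0, 1)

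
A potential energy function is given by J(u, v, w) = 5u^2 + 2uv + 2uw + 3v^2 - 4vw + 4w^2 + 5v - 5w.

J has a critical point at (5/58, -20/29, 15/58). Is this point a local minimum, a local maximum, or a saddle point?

local minimum

The Hessian is constant: H = [[10, 2, 2], [2, 6, -4], [2, -4, 8]].
Leading principal minors: Δ₁ = 10, Δ₂ = 56, Δ₃ = 232.
All leading minors are positive, so H is positive definite: a local minimum.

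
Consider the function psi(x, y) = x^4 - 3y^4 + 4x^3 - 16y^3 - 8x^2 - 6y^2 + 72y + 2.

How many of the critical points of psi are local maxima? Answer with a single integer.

2

psi separates as a function of x plus a function of y, so ∇psi=0 decouples.
∂psi/∂x = 4x(x - 1)(x + 4) = 0 at x ∈ {-4, 0, 1}; ∂psi/∂y = -12(y - 1)(y + 2)(y + 3) = 0 at y ∈ {-3, -2, 1}.
The Hessian is diagonal: diag(psi_xx, psi_yy). Second derivatives: psi_xx(-4)=80, psi_xx(0)=-16, psi_xx(1)=20; psi_yy(-3)=-48, psi_yy(-2)=36, psi_yy(1)=-144.
Local maxima occur where both diagonal entries negative: (0, -3), (0, 1). Count: 2.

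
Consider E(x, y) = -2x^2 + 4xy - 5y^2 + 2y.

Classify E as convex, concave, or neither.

concave

E is quadratic, so its Hessian is the constant matrix H = [[-4, 4], [4, -10]].
det(H) = 24, tr(H) = -14.
det(H) > 0 and tr(H) < 0, so H is negative definite everywhere: concave.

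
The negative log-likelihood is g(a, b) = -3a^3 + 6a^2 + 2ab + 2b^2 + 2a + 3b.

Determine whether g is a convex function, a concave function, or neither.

neither

The term -3a^3 is cubic, so the Hessian is not constant.
∂²g/∂a² = -18a + 12, which takes both signs as a varies (negative for sufficiently large a). A diagonal entry of the Hessian changing sign means the Hessian is neither positive- nor negative-semidefinite on all of R^2.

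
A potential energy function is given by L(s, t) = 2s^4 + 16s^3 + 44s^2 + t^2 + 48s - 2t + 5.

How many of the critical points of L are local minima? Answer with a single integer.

2

L separates as a function of s plus a function of t, so ∇L=0 decouples.
∂L/∂s = 8(s + 1)(s + 2)(s + 3) = 0 at s ∈ {-3, -2, -1}; ∂L/∂t = 2(t - 1) = 0 at t ∈ {1}.
The Hessian is diagonal: diag(L_ss, L_tt). Second derivatives: L_ss(-3)=16, L_ss(-2)=-8, L_ss(-1)=16; L_tt(1)=2.
Local minima occur where both diagonal entries positive: (-3, 1), (-1, 1). Count: 2.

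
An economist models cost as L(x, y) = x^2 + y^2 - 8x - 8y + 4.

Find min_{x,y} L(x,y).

-28

L(x,y) separates as P(x) + Q(y) + 4, so its minimum is min P + min Q + 4.
P'(x) = 2x - 8 vanishes at x ∈ {4}; Q'(y) = 2y - 8 vanishes at y ∈ {4}.
Local minima of P (where P''>0): P(4)=-16. Local minima of Q: Q(4)=-16.
So the global minimum of L is P(4) + Q(4) + 4 = -16 − 16 + 4 = -28, attained at (4, 4).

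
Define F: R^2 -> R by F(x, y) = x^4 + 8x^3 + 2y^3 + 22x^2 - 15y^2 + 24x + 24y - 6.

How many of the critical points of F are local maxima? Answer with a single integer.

F separates as a function of x plus a function of y, so ∇F=0 decouples.
∂F/∂x = 4(x + 1)(x + 2)(x + 3) = 0 at x ∈ {-3, -2, -1}; ∂F/∂y = 6(y - 4)(y - 1) = 0 at y ∈ {1, 4}.
The Hessian is diagonal: diag(F_xx, F_yy). Second derivatives: F_xx(-3)=8, F_xx(-2)=-4, F_xx(-1)=8; F_yy(1)=-18, F_yy(4)=18.
Local maxima occur where both diagonal entries negative: (-2, 1). Count: 1.

1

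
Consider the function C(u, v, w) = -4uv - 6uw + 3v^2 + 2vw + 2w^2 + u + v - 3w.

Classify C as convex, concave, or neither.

neither

C is quadratic, so its Hessian is the constant matrix H = [[0, -4, -6], [-4, 6, 2], [-6, 2, 4]].
Leading principal minors: 0, -16, -184.
Neither pattern holds ⇒ H is indefinite ⇒ neither convex nor concave.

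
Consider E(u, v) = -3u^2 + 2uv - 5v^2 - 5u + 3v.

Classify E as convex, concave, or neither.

E is quadratic, so its Hessian is the constant matrix H = [[-6, 2], [2, -10]].
det(H) = 56, tr(H) = -16.
det(H) > 0 and tr(H) < 0, so H is negative definite everywhere: concave.

concave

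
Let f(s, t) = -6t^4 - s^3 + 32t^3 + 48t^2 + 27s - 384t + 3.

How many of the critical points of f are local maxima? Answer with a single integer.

f separates as a function of s plus a function of t, so ∇f=0 decouples.
∂f/∂s = -3(s - 3)(s + 3) = 0 at s ∈ {-3, 3}; ∂f/∂t = -24(t - 4)(t - 2)(t + 2) = 0 at t ∈ {-2, 2, 4}.
The Hessian is diagonal: diag(f_ss, f_tt). Second derivatives: f_ss(-3)=18, f_ss(3)=-18; f_tt(-2)=-576, f_tt(2)=192, f_tt(4)=-288.
Local maxima occur where both diagonal entries negative: (3, -2), (3, 4). Count: 2.

2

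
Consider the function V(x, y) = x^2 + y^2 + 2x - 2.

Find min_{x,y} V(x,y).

-3

V(x,y) separates as P(x) + Q(y) − 2, so its minimum is min P + min Q − 2.
P'(x) = 2x + 2 vanishes at x ∈ {-1}; Q'(y) = 2y vanishes at y ∈ {0}.
Local minima of P (where P''>0): P(-1)=-1. Local minima of Q: Q(0)=0.
So the global minimum of V is P(-1) + Q(0) − 2 = -1 + 0 − 2 = -3, attained at (-1, 0).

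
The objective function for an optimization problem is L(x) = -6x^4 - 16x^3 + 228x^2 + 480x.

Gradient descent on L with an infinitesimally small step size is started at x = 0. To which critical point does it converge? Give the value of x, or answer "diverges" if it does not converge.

L'(x) = -24(x - 4)(x + 1)(x + 5), so L'(0) = 480.
Gradient descent moves in the -L' direction, i.e. x is decreasing.
The nearest critical point in that direction is x = -1, where L'' = 480 > 0 (a local minimum). The iterate converges there.

-1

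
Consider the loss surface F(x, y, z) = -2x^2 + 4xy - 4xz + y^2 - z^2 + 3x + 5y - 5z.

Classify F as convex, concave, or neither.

neither

F is quadratic, so its Hessian is the constant matrix H = [[-4, 4, -4], [4, 2, 0], [-4, 0, -2]].
Leading principal minors: -4, -24, 16.
Neither pattern holds ⇒ H is indefinite ⇒ neither convex nor concave.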